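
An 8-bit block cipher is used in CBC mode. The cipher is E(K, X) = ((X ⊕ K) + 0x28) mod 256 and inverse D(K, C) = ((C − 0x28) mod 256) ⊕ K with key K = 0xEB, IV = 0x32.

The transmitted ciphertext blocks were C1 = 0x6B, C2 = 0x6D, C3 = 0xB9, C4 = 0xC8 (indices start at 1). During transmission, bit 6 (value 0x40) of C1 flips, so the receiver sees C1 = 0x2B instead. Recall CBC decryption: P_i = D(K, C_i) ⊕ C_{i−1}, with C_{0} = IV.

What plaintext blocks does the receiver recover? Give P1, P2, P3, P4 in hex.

P1 = 0xDA, P2 = 0x85, P3 = 0x17, P4 = 0xF2

Only C1 changed, to 0x2B. In CBC, a change in C_i garbles P_i and flips the same bit in P_{i+1}. Decrypting the received ciphertext:
P1: D(K, 0x2B) = 0xE8; 0xE8 ⊕ 0x32 = 0xDA.
P2: D(K, 0x6D) = 0xAE; 0xAE ⊕ 0x2B = 0x85.
P3: D(K, 0xB9) = 0x7A; 0x7A ⊕ 0x6D = 0x17.
P4: D(K, 0xC8) = 0x4B; 0x4B ⊕ 0xB9 = 0xF2.
Blocks that differ from the original plaintext: P1, P2.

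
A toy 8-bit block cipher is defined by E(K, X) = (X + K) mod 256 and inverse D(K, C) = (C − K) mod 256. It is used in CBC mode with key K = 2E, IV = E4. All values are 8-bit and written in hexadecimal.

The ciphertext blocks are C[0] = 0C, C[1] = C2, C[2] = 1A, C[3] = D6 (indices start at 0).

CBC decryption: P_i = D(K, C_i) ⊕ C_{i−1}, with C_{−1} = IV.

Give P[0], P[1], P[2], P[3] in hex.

P[0]: D(K, 0C) = DE; DE ⊕ E4 = 3A.
P[1]: D(K, C2) = 94; 94 ⊕ 0C = 98.
P[2]: D(K, 1A) = EC; EC ⊕ C2 = 2E.
P[3]: D(K, D6) = A8; A8 ⊕ 1A = B2.

P[0] = 3A, P[1] = 98, P[2] = 2E, P[3] = B2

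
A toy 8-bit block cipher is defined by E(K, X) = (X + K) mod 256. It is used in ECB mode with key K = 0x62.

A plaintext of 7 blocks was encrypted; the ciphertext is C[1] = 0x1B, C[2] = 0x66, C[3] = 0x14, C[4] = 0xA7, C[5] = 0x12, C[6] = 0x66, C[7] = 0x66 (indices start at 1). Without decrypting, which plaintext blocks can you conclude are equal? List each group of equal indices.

ECB encrypts each block independently with the same key, so equal ciphertext blocks imply equal plaintext blocks.
C[2] = C[6] = C[7] = 0x66, so P[2] = P[6] = P[7].

P[2] = P[6] = P[7]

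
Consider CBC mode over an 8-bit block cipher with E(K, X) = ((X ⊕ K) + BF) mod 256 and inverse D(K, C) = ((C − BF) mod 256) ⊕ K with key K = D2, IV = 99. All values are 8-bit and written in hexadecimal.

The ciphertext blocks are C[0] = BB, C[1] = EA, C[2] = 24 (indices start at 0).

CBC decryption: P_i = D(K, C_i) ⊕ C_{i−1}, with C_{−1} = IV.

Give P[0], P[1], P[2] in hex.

P[0] = B7, P[1] = 42, P[2] = 5D

P[0]: D(K, BB) = 2E; 2E ⊕ 99 = B7.
P[1]: D(K, EA) = F9; F9 ⊕ BB = 42.
P[2]: D(K, 24) = B7; B7 ⊕ EA = 5D.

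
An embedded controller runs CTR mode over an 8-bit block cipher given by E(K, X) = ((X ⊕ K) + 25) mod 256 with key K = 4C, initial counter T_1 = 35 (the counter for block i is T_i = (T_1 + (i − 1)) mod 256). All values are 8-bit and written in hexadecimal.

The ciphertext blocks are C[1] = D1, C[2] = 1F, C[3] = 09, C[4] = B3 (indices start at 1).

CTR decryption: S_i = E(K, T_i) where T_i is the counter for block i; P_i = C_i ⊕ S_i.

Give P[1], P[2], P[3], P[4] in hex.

P[1] = 4F, P[2] = 80, P[3] = A9, P[4] = 2A

P[1]: T = 35, S = E(K, T) = 9E; D1 ⊕ 9E = 4F.
P[2]: T = 36, S = E(K, T) = 9F; 1F ⊕ 9F = 80.
P[3]: T = 37, S = E(K, T) = A0; 09 ⊕ A0 = A9.
P[4]: T = 38, S = E(K, T) = 99; B3 ⊕ 99 = 2A.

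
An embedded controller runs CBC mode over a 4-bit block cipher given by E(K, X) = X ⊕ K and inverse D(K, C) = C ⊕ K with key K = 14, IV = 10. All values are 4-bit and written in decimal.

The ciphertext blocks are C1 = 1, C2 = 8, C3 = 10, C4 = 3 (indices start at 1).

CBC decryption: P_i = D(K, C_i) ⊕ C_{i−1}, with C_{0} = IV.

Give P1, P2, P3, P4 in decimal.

P1: D(K, 1) = 15; 15 ⊕ 10 = 5.
P2: D(K, 8) = 6; 6 ⊕ 1 = 7.
P3: D(K, 10) = 4; 4 ⊕ 8 = 12.
P4: D(K, 3) = 13; 13 ⊕ 10 = 7.

P1 = 5, P2 = 7, P3 = 12, P4 = 7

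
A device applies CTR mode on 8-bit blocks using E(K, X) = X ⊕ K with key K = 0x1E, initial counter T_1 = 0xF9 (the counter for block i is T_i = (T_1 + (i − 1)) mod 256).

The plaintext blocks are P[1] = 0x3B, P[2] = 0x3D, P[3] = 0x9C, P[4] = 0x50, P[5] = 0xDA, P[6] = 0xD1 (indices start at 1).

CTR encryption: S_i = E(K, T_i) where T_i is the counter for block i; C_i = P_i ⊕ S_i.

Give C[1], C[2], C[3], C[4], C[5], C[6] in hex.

C[1] = 0xDC, C[2] = 0xD9, C[3] = 0x79, C[4] = 0xB2, C[5] = 0x39, C[6] = 0x31

C[1]: T = 0xF9, S = E(K, T) = 0xE7; 0x3B ⊕ 0xE7 = 0xDC.
C[2]: T = 0xFA, S = E(K, T) = 0xE4; 0x3D ⊕ 0xE4 = 0xD9.
C[3]: T = 0xFB, S = E(K, T) = 0xE5; 0x9C ⊕ 0xE5 = 0x79.
C[4]: T = 0xFC, S = E(K, T) = 0xE2; 0x50 ⊕ 0xE2 = 0xB2.
C[5]: T = 0xFD, S = E(K, T) = 0xE3; 0xDA ⊕ 0xE3 = 0x39.
C[6]: T = 0xFE, S = E(K, T) = 0xE0; 0xD1 ⊕ 0xE0 = 0x31.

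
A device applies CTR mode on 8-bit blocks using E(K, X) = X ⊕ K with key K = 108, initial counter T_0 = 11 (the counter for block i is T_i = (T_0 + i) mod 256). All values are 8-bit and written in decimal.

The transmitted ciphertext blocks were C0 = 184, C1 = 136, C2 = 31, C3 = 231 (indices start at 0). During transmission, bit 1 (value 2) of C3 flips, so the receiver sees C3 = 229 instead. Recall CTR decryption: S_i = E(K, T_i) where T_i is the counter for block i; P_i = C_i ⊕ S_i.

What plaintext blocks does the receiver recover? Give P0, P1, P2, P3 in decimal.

P0 = 223, P1 = 232, P2 = 126, P3 = 135

Only C3 changed, to 229. In CTR, a change in C_i flips the same bit in P_i only; the keystream is unaffected. Decrypting the received ciphertext:
P0: T = 11, S = E(K, T) = 103; 184 ⊕ 103 = 223.
P1: T = 12, S = E(K, T) = 96; 136 ⊕ 96 = 232.
P2: T = 13, S = E(K, T) = 97; 31 ⊕ 97 = 126.
P3: T = 14, S = E(K, T) = 98; 229 ⊕ 98 = 135.
Blocks that differ from the original plaintext: P3.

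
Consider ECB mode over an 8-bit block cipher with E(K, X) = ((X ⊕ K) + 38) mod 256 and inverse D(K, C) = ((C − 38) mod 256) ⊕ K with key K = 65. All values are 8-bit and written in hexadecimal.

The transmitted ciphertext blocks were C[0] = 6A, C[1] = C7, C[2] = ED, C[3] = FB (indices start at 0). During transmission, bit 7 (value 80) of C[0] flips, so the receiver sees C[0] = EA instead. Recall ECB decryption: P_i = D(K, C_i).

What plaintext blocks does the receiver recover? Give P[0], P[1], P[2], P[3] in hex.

P[0] = D7, P[1] = EA, P[2] = D0, P[3] = A6

Only C[0] changed, to EA. In ECB, a change in C_i affects only P_i. Decrypting the received ciphertext:
P[0]: D(K, EA) = D7.
P[1]: D(K, C7) = EA.
P[2]: D(K, ED) = D0.
P[3]: D(K, FB) = A6.
Blocks that differ from the original plaintext: P[0].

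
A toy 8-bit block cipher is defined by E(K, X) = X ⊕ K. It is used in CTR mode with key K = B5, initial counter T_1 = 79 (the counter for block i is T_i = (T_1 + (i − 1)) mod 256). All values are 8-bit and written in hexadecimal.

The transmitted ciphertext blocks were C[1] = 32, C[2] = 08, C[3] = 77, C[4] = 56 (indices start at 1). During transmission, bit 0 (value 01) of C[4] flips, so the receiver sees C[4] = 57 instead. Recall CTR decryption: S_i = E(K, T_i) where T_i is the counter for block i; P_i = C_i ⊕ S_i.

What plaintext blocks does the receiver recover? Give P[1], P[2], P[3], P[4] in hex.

P[1] = FE, P[2] = C7, P[3] = B9, P[4] = 9E

Only C[4] changed, to 57. In CTR, a change in C_i flips the same bit in P_i only; the keystream is unaffected. Decrypting the received ciphertext:
P[1]: T = 79, S = E(K, T) = CC; 32 ⊕ CC = FE.
P[2]: T = 7A, S = E(K, T) = CF; 08 ⊕ CF = C7.
P[3]: T = 7B, S = E(K, T) = CE; 77 ⊕ CE = B9.
P[4]: T = 7C, S = E(K, T) = C9; 57 ⊕ C9 = 9E.
Blocks that differ from the original plaintext: P[4].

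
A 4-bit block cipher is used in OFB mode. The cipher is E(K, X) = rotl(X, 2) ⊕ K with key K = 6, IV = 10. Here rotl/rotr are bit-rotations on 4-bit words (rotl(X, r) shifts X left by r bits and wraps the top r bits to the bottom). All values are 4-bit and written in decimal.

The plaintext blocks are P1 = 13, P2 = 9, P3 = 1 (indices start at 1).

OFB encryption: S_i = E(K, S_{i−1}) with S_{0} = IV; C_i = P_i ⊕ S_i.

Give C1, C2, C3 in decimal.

C1: S = E(K, 10) = 12; 13 ⊕ 12 = 1.
C2: S = E(K, 12) = 5; 9 ⊕ 5 = 12.
C3: S = E(K, 5) = 3; 1 ⊕ 3 = 2.

C1 = 1, C2 = 12, C3 = 2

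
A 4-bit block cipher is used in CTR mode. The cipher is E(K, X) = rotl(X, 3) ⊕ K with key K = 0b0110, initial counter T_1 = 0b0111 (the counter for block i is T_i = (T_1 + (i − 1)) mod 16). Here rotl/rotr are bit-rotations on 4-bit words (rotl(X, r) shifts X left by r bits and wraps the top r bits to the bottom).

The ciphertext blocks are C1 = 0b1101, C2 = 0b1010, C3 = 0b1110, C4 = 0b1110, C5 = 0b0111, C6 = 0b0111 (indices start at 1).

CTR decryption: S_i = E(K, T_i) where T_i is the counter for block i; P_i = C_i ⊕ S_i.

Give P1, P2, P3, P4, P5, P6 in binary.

P1: T = 0b0111, S = E(K, T) = 0b1101; 0b1101 ⊕ 0b1101 = 0b0000.
P2: T = 0b1000, S = E(K, T) = 0b0010; 0b1010 ⊕ 0b0010 = 0b1000.
P3: T = 0b1001, S = E(K, T) = 0b1010; 0b1110 ⊕ 0b1010 = 0b0100.
P4: T = 0b1010, S = E(K, T) = 0b0011; 0b1110 ⊕ 0b0011 = 0b1101.
P5: T = 0b1011, S = E(K, T) = 0b1011; 0b0111 ⊕ 0b1011 = 0b1100.
P6: T = 0b1100, S = E(K, T) = 0b0000; 0b0111 ⊕ 0b0000 = 0b0111.

P1 = 0b0000, P2 = 0b1000, P3 = 0b0100, P4 = 0b1101, P5 = 0b1100, P6 = 0b0111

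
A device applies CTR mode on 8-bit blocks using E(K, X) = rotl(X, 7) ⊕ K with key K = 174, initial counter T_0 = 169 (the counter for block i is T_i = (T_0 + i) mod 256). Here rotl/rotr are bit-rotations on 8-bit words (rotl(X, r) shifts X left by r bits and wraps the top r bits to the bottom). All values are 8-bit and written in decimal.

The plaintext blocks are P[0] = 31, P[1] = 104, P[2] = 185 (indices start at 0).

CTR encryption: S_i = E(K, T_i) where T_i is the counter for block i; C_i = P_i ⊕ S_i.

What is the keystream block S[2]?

C[0]: T = 169, S = E(K, T) = 122; 31 ⊕ 122 = 101.
C[1]: T = 170, S = E(K, T) = 251; 104 ⊕ 251 = 147.
C[2]: T = 171, S = E(K, T) = 123; 185 ⊕ 123 = 194.
So S[2] = 123.

123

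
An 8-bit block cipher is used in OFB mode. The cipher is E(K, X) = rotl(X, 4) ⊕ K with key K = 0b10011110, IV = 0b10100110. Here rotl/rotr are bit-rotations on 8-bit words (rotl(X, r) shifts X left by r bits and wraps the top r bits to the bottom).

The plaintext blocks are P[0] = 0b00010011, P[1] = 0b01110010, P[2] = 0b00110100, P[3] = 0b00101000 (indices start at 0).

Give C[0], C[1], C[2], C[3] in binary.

C[0] = 0b11100111, C[1] = 0b10100011, C[2] = 0b10110111, C[3] = 0b10001110

OFB encryption: S_i = E(K, S_{i−1}) with S_{−1} = IV; C_i = P_i ⊕ S_i.
C[0]: S = E(K, 0b10100110) = 0b11110100; 0b00010011 ⊕ 0b11110100 = 0b11100111.
C[1]: S = E(K, 0b11110100) = 0b11010001; 0b01110010 ⊕ 0b11010001 = 0b10100011.
C[2]: S = E(K, 0b11010001) = 0b10000011; 0b00110100 ⊕ 0b10000011 = 0b10110111.
C[3]: S = E(K, 0b10000011) = 0b10100110; 0b00101000 ⊕ 0b10100110 = 0b10001110.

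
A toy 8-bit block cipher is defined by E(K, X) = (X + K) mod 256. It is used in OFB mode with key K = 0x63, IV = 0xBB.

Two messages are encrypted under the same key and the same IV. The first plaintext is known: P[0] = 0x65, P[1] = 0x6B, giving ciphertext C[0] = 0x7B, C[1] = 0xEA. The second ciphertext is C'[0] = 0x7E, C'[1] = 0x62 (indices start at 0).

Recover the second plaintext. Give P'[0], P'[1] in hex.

In OFB with a reused IV, both messages share the same keystream S_i, so C_i ⊕ C'_i = P_i ⊕ P'_i and thus P'_i = P_i ⊕ C_i ⊕ C'_i.
P'[0]: 0x65 ⊕ 0x7B ⊕ 0x7E = 0x60.
P'[1]: 0x6B ⊕ 0xEA ⊕ 0x62 = 0xE3.

P'[0] = 0x60, P'[1] = 0xE3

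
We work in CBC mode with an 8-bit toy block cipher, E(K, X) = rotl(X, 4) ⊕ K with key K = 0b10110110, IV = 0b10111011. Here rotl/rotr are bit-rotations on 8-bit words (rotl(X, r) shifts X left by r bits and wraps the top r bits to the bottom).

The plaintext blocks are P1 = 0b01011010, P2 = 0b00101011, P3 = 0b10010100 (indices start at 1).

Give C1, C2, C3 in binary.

C1 = 0b10101000, C2 = 0b10001110, C3 = 0b00010111

CBC encryption: C_i = E(K, P_i ⊕ C_{i−1}), with C_{0} = IV.
C1: P1 ⊕ 0b10111011 = 0b11100001; E(K, 0b11100001) = 0b10101000.
C2: P2 ⊕ 0b10101000 = 0b10000011; E(K, 0b10000011) = 0b10001110.
C3: P3 ⊕ 0b10001110 = 0b00011010; E(K, 0b00011010) = 0b00010111.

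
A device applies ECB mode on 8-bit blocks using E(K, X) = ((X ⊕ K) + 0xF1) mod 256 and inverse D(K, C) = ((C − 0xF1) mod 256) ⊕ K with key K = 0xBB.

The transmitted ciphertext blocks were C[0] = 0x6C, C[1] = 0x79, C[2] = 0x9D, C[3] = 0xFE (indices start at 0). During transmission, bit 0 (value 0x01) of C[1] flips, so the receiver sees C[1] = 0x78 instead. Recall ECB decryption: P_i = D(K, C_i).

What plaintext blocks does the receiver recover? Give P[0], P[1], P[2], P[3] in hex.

Only C[1] changed, to 0x78. In ECB, a change in C_i affects only P_i. Decrypting the received ciphertext:
P[0]: D(K, 0x6C) = 0xC0.
P[1]: D(K, 0x78) = 0x3C.
P[2]: D(K, 0x9D) = 0x17.
P[3]: D(K, 0xFE) = 0xB6.
Blocks that differ from the original plaintext: P[1].

P[0] = 0xC0, P[1] = 0x3C, P[2] = 0x17, P[3] = 0xB6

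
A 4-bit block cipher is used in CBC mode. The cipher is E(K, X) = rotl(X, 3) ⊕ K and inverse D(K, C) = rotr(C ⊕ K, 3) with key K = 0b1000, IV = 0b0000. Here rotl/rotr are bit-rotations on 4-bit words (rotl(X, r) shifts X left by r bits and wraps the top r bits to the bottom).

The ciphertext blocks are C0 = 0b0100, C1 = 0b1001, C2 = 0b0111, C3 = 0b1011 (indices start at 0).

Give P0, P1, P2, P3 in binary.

P0 = 0b1001, P1 = 0b0110, P2 = 0b0110, P3 = 0b0001

CBC decryption: P_i = D(K, C_i) ⊕ C_{i−1}, with C_{−1} = IV.
P0: D(K, 0b0100) = 0b1001; 0b1001 ⊕ 0b0000 = 0b1001.
P1: D(K, 0b1001) = 0b0010; 0b0010 ⊕ 0b0100 = 0b0110.
P2: D(K, 0b0111) = 0b1111; 0b1111 ⊕ 0b1001 = 0b0110.
P3: D(K, 0b1011) = 0b0110; 0b0110 ⊕ 0b0111 = 0b0001.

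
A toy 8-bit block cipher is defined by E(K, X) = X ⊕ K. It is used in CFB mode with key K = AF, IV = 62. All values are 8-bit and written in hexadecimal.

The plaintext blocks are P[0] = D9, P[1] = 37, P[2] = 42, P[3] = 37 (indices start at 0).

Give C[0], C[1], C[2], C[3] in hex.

CFB encryption: C_i = P_i ⊕ E(K, C_{i−1}), with C_{−1} = IV.
C[0]: E(K, 62) = CD; D9 ⊕ CD = 14.
C[1]: E(K, 14) = BB; 37 ⊕ BB = 8C.
C[2]: E(K, 8C) = 23; 42 ⊕ 23 = 61.
C[3]: E(K, 61) = CE; 37 ⊕ CE = F9.

C[0] = 14, C[1] = 8C, C[2] = 61, C[3] = F9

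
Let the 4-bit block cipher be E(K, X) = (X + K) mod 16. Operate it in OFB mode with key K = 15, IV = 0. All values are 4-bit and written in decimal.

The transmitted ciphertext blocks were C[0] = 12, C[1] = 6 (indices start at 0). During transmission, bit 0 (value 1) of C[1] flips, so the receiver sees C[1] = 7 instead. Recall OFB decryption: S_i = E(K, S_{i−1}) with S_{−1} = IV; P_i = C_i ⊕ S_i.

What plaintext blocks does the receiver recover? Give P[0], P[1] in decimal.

P[0] = 3, P[1] = 9

Only C[1] changed, to 7. In OFB, a change in C_i flips the same bit in P_i only; the keystream is unaffected. Decrypting the received ciphertext:
P[0]: S = E(K, 0) = 15; 12 ⊕ 15 = 3.
P[1]: S = E(K, 15) = 14; 7 ⊕ 14 = 9.
Blocks that differ from the original plaintext: P[1].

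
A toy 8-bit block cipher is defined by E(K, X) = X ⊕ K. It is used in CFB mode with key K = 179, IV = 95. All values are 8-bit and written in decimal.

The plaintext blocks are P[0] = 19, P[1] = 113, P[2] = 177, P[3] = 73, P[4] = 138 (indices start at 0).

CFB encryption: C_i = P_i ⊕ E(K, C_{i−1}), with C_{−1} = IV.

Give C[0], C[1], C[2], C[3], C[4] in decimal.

C[0] = 255, C[1] = 61, C[2] = 63, C[3] = 197, C[4] = 252

C[0]: E(K, 95) = 236; 19 ⊕ 236 = 255.
C[1]: E(K, 255) = 76; 113 ⊕ 76 = 61.
C[2]: E(K, 61) = 142; 177 ⊕ 142 = 63.
C[3]: E(K, 63) = 140; 73 ⊕ 140 = 197.
C[4]: E(K, 197) = 118; 138 ⊕ 118 = 252.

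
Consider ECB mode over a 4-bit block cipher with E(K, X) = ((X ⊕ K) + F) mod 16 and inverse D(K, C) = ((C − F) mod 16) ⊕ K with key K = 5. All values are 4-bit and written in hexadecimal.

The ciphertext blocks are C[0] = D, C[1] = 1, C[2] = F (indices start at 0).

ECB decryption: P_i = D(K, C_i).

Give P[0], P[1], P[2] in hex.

P[0]: D(K, D) = B.
P[1]: D(K, 1) = 7.
P[2]: D(K, F) = 5.

P[0] = B, P[1] = 7, P[2] = 5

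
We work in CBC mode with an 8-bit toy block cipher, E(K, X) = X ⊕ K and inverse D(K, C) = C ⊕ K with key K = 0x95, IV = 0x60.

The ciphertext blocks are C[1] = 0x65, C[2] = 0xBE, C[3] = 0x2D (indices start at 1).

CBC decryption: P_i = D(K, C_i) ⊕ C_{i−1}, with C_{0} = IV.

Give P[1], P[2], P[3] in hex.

P[1]: D(K, 0x65) = 0xF0; 0xF0 ⊕ 0x60 = 0x90.
P[2]: D(K, 0xBE) = 0x2B; 0x2B ⊕ 0x65 = 0x4E.
P[3]: D(K, 0x2D) = 0xB8; 0xB8 ⊕ 0xBE = 0x06.

P[1] = 0x90, P[2] = 0x4E, P[3] = 0x06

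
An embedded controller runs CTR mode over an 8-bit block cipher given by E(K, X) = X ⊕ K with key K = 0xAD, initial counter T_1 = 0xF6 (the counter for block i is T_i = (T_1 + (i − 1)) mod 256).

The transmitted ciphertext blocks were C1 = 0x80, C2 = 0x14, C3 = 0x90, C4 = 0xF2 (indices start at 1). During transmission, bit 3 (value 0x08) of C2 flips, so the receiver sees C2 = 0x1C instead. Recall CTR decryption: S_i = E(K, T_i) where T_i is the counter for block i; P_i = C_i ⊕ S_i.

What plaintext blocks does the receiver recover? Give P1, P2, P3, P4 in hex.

P1 = 0xDB, P2 = 0x46, P3 = 0xC5, P4 = 0xA6

Only C2 changed, to 0x1C. In CTR, a change in C_i flips the same bit in P_i only; the keystream is unaffected. Decrypting the received ciphertext:
P1: T = 0xF6, S = E(K, T) = 0x5B; 0x80 ⊕ 0x5B = 0xDB.
P2: T = 0xF7, S = E(K, T) = 0x5A; 0x1C ⊕ 0x5A = 0x46.
P3: T = 0xF8, S = E(K, T) = 0x55; 0x90 ⊕ 0x55 = 0xC5.
P4: T = 0xF9, S = E(K, T) = 0x54; 0xF2 ⊕ 0x54 = 0xA6.
Blocks that differ from the original plaintext: P2.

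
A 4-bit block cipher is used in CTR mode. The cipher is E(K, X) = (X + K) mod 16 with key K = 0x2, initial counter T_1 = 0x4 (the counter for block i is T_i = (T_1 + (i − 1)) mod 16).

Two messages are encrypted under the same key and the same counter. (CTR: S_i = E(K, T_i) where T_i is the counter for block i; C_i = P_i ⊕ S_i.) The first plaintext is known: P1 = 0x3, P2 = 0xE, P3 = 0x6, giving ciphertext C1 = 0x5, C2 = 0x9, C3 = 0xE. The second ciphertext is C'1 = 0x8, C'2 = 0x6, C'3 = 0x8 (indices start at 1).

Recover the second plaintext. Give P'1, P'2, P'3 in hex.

P'1 = 0xE, P'2 = 0x1, P'3 = 0x0

In CTR with a reused counter, both messages share the same keystream S_i, so C_i ⊕ C'_i = P_i ⊕ P'_i and thus P'_i = P_i ⊕ C_i ⊕ C'_i.
P'1: 0x3 ⊕ 0x5 ⊕ 0x8 = 0xE.
P'2: 0xE ⊕ 0x9 ⊕ 0x6 = 0x1.
P'3: 0x6 ⊕ 0xE ⊕ 0x8 = 0x0.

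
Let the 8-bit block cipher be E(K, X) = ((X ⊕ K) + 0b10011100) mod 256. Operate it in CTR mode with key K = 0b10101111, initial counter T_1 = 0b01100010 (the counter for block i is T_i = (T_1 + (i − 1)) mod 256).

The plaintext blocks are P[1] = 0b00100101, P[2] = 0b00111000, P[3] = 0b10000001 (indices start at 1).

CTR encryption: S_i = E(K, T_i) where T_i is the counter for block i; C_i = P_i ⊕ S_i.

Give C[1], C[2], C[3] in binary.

C[1] = 0b01001100, C[2] = 0b01010000, C[3] = 0b11100110

C[1]: T = 0b01100010, S = E(K, T) = 0b01101001; 0b00100101 ⊕ 0b01101001 = 0b01001100.
C[2]: T = 0b01100011, S = E(K, T) = 0b01101000; 0b00111000 ⊕ 0b01101000 = 0b01010000.
C[3]: T = 0b01100100, S = E(K, T) = 0b01100111; 0b10000001 ⊕ 0b01100111 = 0b11100110.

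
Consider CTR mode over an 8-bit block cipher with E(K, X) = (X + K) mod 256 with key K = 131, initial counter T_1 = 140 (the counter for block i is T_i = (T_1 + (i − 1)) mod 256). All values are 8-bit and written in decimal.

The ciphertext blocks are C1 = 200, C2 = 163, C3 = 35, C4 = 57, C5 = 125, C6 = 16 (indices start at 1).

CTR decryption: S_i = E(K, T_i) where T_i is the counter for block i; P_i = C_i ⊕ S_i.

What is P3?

P3: T = 142, S = E(K, T) = 17; 35 ⊕ 17 = 50.

P3 = 50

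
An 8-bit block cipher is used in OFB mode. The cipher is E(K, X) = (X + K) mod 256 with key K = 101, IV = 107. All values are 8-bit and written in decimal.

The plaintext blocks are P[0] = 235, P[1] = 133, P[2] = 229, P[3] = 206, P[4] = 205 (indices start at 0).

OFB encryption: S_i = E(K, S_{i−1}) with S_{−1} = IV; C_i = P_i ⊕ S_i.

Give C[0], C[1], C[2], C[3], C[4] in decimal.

C[0]: S = E(K, 107) = 208; 235 ⊕ 208 = 59.
C[1]: S = E(K, 208) = 53; 133 ⊕ 53 = 176.
C[2]: S = E(K, 53) = 154; 229 ⊕ 154 = 127.
C[3]: S = E(K, 154) = 255; 206 ⊕ 255 = 49.
C[4]: S = E(K, 255) = 100; 205 ⊕ 100 = 169.

C[0] = 59, C[1] = 176, C[2] = 127, C[3] = 49, C[4] = 169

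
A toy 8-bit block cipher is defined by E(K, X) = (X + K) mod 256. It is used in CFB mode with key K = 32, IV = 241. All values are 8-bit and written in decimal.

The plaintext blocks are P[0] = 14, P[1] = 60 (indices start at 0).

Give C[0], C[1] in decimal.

CFB encryption: C_i = P_i ⊕ E(K, C_{i−1}), with C_{−1} = IV.
C[0]: E(K, 241) = 17; 14 ⊕ 17 = 31.
C[1]: E(K, 31) = 63; 60 ⊕ 63 = 3.

C[0] = 31, C[1] = 3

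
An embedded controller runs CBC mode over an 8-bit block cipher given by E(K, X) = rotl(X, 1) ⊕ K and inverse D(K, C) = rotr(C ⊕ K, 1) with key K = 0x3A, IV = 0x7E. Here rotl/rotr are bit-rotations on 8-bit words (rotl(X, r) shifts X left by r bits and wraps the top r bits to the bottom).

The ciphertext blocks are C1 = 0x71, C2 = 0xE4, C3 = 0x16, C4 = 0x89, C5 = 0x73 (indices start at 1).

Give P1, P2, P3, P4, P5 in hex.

P1 = 0xDB, P2 = 0x1E, P3 = 0xF2, P4 = 0xCF, P5 = 0x2D

CBC decryption: P_i = D(K, C_i) ⊕ C_{i−1}, with C_{0} = IV.
P1: D(K, 0x71) = 0xA5; 0xA5 ⊕ 0x7E = 0xDB.
P2: D(K, 0xE4) = 0x6F; 0x6F ⊕ 0x71 = 0x1E.
P3: D(K, 0x16) = 0x16; 0x16 ⊕ 0xE4 = 0xF2.
P4: D(K, 0x89) = 0xD9; 0xD9 ⊕ 0x16 = 0xCF.
P5: D(K, 0x73) = 0xA4; 0xA4 ⊕ 0x89 = 0x2D.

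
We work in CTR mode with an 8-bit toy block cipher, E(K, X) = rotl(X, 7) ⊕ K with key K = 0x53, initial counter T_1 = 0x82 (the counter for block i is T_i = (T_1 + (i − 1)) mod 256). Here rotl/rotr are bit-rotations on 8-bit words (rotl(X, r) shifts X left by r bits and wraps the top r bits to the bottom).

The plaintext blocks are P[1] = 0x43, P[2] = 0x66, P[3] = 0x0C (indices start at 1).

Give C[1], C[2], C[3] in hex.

CTR encryption: S_i = E(K, T_i) where T_i is the counter for block i; C_i = P_i ⊕ S_i.
C[1]: T = 0x82, S = E(K, T) = 0x12; 0x43 ⊕ 0x12 = 0x51.
C[2]: T = 0x83, S = E(K, T) = 0x92; 0x66 ⊕ 0x92 = 0xF4.
C[3]: T = 0x84, S = E(K, T) = 0x11; 0x0C ⊕ 0x11 = 0x1D.

C[1] = 0x51, C[2] = 0xF4, C[3] = 0x1D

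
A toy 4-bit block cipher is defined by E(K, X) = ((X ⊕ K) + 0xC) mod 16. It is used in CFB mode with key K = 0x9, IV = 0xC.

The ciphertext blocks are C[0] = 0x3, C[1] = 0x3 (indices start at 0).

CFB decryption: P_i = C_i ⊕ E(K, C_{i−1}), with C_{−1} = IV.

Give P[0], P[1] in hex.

P[0]: E(K, 0xC) = 0x1; 0x3 ⊕ 0x1 = 0x2.
P[1]: E(K, 0x3) = 0x6; 0x3 ⊕ 0x6 = 0x5.

P[0] = 0x2, P[1] = 0x5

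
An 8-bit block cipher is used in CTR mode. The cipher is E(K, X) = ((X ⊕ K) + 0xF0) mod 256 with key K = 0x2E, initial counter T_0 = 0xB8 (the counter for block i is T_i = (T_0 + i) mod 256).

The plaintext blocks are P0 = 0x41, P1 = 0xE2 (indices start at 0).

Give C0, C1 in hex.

CTR encryption: S_i = E(K, T_i) where T_i is the counter for block i; C_i = P_i ⊕ S_i.
C0: T = 0xB8, S = E(K, T) = 0x86; 0x41 ⊕ 0x86 = 0xC7.
C1: T = 0xB9, S = E(K, T) = 0x87; 0xE2 ⊕ 0x87 = 0x65.

C0 = 0xC7, C1 = 0x65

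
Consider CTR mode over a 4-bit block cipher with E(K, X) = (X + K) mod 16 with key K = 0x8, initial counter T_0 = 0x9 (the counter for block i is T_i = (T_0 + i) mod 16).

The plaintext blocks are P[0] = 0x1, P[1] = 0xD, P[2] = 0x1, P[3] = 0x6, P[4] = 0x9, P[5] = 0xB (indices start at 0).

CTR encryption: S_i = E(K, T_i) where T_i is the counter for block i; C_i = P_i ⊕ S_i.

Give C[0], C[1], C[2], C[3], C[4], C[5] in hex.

C[0]: T = 0x9, S = E(K, T) = 0x1; 0x1 ⊕ 0x1 = 0x0.
C[1]: T = 0xA, S = E(K, T) = 0x2; 0xD ⊕ 0x2 = 0xF.
C[2]: T = 0xB, S = E(K, T) = 0x3; 0x1 ⊕ 0x3 = 0x2.
C[3]: T = 0xC, S = E(K, T) = 0x4; 0x6 ⊕ 0x4 = 0x2.
C[4]: T = 0xD, S = E(K, T) = 0x5; 0x9 ⊕ 0x5 = 0xC.
C[5]: T = 0xE, S = E(K, T) = 0x6; 0xB ⊕ 0x6 = 0xD.

C[0] = 0x0, C[1] = 0xF, C[2] = 0x2, C[3] = 0x2, C[4] = 0xC, C[5] = 0xD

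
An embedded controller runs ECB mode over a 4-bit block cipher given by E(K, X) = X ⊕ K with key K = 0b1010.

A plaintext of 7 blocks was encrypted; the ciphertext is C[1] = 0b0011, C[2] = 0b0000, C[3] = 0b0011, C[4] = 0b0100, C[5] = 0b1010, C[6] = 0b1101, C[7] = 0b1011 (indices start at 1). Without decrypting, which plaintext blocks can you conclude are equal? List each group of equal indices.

ECB encrypts each block independently with the same key, so equal ciphertext blocks imply equal plaintext blocks.
C[1] = C[3] = 0b0011, so P[1] = P[3].

P[1] = P[3]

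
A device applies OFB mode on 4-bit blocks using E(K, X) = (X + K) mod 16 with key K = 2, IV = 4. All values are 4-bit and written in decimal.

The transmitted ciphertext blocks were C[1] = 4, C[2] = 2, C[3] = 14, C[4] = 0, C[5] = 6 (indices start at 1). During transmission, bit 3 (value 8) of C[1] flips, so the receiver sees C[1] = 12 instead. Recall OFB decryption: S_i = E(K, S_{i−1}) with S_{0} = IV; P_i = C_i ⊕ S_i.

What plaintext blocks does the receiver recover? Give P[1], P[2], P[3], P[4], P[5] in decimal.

Only C[1] changed, to 12. In OFB, a change in C_i flips the same bit in P_i only; the keystream is unaffected. Decrypting the received ciphertext:
P[1]: S = E(K, 4) = 6; 12 ⊕ 6 = 10.
P[2]: S = E(K, 6) = 8; 2 ⊕ 8 = 10.
P[3]: S = E(K, 8) = 10; 14 ⊕ 10 = 4.
P[4]: S = E(K, 10) = 12; 0 ⊕ 12 = 12.
P[5]: S = E(K, 12) = 14; 6 ⊕ 14 = 8.
Blocks that differ from the original plaintext: P[1].

P[1] = 10, P[2] = 10, P[3] = 4, P[4] = 12, P[5] = 8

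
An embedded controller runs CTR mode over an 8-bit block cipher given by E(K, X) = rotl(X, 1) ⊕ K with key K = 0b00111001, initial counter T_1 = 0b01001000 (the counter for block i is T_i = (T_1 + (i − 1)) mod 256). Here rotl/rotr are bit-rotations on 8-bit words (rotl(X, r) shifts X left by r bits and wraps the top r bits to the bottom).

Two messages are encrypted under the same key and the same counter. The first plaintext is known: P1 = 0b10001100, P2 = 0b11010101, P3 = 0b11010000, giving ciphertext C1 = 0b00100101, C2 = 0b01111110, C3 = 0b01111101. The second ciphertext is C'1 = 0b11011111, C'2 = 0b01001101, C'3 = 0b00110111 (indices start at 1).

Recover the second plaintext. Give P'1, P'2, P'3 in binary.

In CTR with a reused counter, both messages share the same keystream S_i, so C_i ⊕ C'_i = P_i ⊕ P'_i and thus P'_i = P_i ⊕ C_i ⊕ C'_i.
P'1: 0b10001100 ⊕ 0b00100101 ⊕ 0b11011111 = 0b01110110.
P'2: 0b11010101 ⊕ 0b01111110 ⊕ 0b01001101 = 0b11100110.
P'3: 0b11010000 ⊕ 0b01111101 ⊕ 0b00110111 = 0b10011010.

P'1 = 0b01110110, P'2 = 0b11100110, P'3 = 0b10011010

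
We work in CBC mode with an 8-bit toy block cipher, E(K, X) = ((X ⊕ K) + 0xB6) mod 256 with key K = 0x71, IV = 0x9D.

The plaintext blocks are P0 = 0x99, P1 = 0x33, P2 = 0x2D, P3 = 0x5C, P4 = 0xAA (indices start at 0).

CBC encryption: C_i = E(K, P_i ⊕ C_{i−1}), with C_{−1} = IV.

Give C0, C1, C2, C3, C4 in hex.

C0: P0 ⊕ 0x9D = 0x04; E(K, 0x04) = 0x2B.
C1: P1 ⊕ 0x2B = 0x18; E(K, 0x18) = 0x1F.
C2: P2 ⊕ 0x1F = 0x32; E(K, 0x32) = 0xF9.
C3: P3 ⊕ 0xF9 = 0xA5; E(K, 0xA5) = 0x8A.
C4: P4 ⊕ 0x8A = 0x20; E(K, 0x20) = 0x07.

C0 = 0x2B, C1 = 0x1F, C2 = 0xF9, C3 = 0x8A, C4 = 0x07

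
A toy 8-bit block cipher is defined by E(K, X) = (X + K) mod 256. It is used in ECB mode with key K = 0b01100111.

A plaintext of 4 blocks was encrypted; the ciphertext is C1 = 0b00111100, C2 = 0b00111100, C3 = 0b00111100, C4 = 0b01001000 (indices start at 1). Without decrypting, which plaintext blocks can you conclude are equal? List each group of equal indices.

ECB encrypts each block independently with the same key, so equal ciphertext blocks imply equal plaintext blocks.
C1 = C2 = C3 = 0b00111100, so P1 = P2 = P3.

P1 = P2 = P3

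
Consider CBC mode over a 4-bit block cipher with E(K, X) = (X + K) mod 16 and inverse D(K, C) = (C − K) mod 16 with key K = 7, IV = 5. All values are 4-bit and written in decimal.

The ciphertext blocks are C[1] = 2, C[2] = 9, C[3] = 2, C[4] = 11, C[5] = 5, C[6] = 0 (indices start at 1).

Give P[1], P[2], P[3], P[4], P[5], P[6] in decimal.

CBC decryption: P_i = D(K, C_i) ⊕ C_{i−1}, with C_{0} = IV.
P[1]: D(K, 2) = 11; 11 ⊕ 5 = 14.
P[2]: D(K, 9) = 2; 2 ⊕ 2 = 0.
P[3]: D(K, 2) = 11; 11 ⊕ 9 = 2.
P[4]: D(K, 11) = 4; 4 ⊕ 2 = 6.
P[5]: D(K, 5) = 14; 14 ⊕ 11 = 5.
P[6]: D(K, 0) = 9; 9 ⊕ 5 = 12.

P[1] = 14, P[2] = 0, P[3] = 2, P[4] = 6, P[5] = 5, P[6] = 12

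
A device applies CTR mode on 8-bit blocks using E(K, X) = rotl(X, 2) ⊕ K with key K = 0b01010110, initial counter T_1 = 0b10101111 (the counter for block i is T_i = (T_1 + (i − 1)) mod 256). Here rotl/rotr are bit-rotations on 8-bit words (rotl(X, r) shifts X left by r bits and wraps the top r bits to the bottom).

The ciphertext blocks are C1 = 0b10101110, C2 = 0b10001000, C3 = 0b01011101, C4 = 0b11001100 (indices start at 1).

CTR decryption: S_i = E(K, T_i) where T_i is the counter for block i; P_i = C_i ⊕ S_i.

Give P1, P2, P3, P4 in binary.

P1: T = 0b10101111, S = E(K, T) = 0b11101000; 0b10101110 ⊕ 0b11101000 = 0b01000110.
P2: T = 0b10110000, S = E(K, T) = 0b10010100; 0b10001000 ⊕ 0b10010100 = 0b00011100.
P3: T = 0b10110001, S = E(K, T) = 0b10010000; 0b01011101 ⊕ 0b10010000 = 0b11001101.
P4: T = 0b10110010, S = E(K, T) = 0b10011100; 0b11001100 ⊕ 0b10011100 = 0b01010000.

P1 = 0b01000110, P2 = 0b00011100, P3 = 0b11001101, P4 = 0b01010000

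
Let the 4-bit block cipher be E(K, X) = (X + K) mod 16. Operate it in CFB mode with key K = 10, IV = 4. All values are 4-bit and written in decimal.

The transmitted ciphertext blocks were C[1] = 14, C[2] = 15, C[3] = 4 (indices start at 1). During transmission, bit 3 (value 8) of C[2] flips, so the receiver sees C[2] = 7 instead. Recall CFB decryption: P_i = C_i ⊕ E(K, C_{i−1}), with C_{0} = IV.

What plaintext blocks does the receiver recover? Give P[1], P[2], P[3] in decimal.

P[1] = 0, P[2] = 15, P[3] = 5

Only C[2] changed, to 7. In CFB, a change in C_i flips the same bit in P_i and garbles P_{i+1}. Decrypting the received ciphertext:
P[1]: E(K, 4) = 14; 14 ⊕ 14 = 0.
P[2]: E(K, 14) = 8; 7 ⊕ 8 = 15.
P[3]: E(K, 7) = 1; 4 ⊕ 1 = 5.
Blocks that differ from the original plaintext: P[2], P[3].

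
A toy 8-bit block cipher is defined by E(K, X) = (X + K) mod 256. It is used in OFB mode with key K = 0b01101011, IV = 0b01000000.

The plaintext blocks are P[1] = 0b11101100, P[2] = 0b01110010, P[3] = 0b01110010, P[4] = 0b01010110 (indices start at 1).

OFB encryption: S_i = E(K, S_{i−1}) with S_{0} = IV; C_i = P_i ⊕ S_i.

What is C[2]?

C[1]: S = E(K, 0b01000000) = 0b10101011; 0b11101100 ⊕ 0b10101011 = 0b01000111.
C[2]: S = E(K, 0b10101011) = 0b00010110; 0b01110010 ⊕ 0b00010110 = 0b01100100.

C[2] = 0b01100100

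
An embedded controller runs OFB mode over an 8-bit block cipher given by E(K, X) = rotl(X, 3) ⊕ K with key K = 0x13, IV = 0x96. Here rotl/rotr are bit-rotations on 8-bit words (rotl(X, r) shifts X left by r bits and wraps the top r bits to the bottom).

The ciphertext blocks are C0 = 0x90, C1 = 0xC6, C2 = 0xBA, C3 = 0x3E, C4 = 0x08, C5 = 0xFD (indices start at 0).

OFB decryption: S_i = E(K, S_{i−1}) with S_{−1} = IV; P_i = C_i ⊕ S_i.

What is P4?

P0: S = E(K, 0x96) = 0xA7; 0x90 ⊕ 0xA7 = 0x37.
P1: S = E(K, 0xA7) = 0x2E; 0xC6 ⊕ 0x2E = 0xE8.
P2: S = E(K, 0x2E) = 0x62; 0xBA ⊕ 0x62 = 0xD8.
P3: S = E(K, 0x62) = 0x00; 0x3E ⊕ 0x00 = 0x3E.
P4: S = E(K, 0x00) = 0x13; 0x08 ⊕ 0x13 = 0x1B.

P4 = 0x1B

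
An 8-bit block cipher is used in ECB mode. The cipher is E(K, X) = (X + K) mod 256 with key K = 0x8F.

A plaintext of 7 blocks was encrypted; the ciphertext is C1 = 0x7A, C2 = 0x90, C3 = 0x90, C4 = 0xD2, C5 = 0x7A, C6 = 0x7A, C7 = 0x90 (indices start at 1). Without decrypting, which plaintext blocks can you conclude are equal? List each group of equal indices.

P1 = P5 = P6; P2 = P3 = P7

ECB encrypts each block independently with the same key, so equal ciphertext blocks imply equal plaintext blocks.
C1 = C5 = C6 = 0x7A, so P1 = P5 = P6.
C2 = C3 = C7 = 0x90, so P2 = P3 = P7.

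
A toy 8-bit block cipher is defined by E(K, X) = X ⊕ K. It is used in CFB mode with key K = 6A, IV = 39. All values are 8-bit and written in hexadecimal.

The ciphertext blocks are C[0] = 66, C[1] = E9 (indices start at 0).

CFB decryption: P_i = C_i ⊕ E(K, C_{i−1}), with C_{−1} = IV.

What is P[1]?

P[1] = E5

P[1]: E(K, 66) = 0C; E9 ⊕ 0C = E5.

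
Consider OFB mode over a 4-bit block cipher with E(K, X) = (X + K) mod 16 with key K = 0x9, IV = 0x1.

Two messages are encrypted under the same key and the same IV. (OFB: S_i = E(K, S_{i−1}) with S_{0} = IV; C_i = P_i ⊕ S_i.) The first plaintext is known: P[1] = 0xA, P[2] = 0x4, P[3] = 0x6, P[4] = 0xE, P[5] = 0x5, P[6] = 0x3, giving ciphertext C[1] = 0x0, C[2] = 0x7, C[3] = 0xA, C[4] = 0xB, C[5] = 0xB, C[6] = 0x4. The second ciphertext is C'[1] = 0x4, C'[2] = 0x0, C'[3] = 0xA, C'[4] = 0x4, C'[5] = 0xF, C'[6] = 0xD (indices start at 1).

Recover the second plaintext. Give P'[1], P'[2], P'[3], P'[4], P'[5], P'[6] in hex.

In OFB with a reused IV, both messages share the same keystream S_i, so C_i ⊕ C'_i = P_i ⊕ P'_i and thus P'_i = P_i ⊕ C_i ⊕ C'_i.
P'[1]: 0xA ⊕ 0x0 ⊕ 0x4 = 0xE.
P'[2]: 0x4 ⊕ 0x7 ⊕ 0x0 = 0x3.
P'[3]: 0x6 ⊕ 0xA ⊕ 0xA = 0x6.
P'[4]: 0xE ⊕ 0xB ⊕ 0x4 = 0x1.
P'[5]: 0x5 ⊕ 0xB ⊕ 0xF = 0x1.
P'[6]: 0x3 ⊕ 0x4 ⊕ 0xD = 0xA.

P'[1] = 0xE, P'[2] = 0x3, P'[3] = 0x6, P'[4] = 0x1, P'[5] = 0x1, P'[6] = 0xA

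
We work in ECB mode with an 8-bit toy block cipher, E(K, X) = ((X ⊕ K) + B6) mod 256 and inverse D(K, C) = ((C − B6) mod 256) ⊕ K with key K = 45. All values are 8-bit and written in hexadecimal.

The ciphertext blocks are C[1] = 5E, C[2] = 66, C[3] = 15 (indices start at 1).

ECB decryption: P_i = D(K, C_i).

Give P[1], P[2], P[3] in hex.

P[1] = ED, P[2] = F5, P[3] = 1A

P[1]: D(K, 5E) = ED.
P[2]: D(K, 66) = F5.
P[3]: D(K, 15) = 1A.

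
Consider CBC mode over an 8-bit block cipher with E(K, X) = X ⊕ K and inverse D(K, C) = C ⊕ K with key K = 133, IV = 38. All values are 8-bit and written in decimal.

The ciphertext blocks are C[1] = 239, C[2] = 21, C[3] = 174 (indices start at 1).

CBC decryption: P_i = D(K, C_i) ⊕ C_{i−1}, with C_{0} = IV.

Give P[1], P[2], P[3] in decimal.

P[1] = 76, P[2] = 127, P[3] = 62

P[1]: D(K, 239) = 106; 106 ⊕ 38 = 76.
P[2]: D(K, 21) = 144; 144 ⊕ 239 = 127.
P[3]: D(K, 174) = 43; 43 ⊕ 21 = 62.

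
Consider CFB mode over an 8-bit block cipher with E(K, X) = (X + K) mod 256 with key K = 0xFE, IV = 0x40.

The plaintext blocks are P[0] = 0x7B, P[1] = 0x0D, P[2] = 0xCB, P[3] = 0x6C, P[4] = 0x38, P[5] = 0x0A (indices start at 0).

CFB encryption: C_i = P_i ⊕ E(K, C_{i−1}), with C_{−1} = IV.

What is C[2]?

C[2] = 0x87

C[0]: E(K, 0x40) = 0x3E; 0x7B ⊕ 0x3E = 0x45.
C[1]: E(K, 0x45) = 0x43; 0x0D ⊕ 0x43 = 0x4E.
C[2]: E(K, 0x4E) = 0x4C; 0xCB ⊕ 0x4C = 0x87.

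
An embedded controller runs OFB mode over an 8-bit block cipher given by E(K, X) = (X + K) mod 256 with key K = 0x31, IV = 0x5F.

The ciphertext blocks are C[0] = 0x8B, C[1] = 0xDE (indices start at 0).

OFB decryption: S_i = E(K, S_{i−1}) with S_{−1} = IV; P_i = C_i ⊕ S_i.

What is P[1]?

P[0]: S = E(K, 0x5F) = 0x90; 0x8B ⊕ 0x90 = 0x1B.
P[1]: S = E(K, 0x90) = 0xC1; 0xDE ⊕ 0xC1 = 0x1F.

P[1] = 0x1F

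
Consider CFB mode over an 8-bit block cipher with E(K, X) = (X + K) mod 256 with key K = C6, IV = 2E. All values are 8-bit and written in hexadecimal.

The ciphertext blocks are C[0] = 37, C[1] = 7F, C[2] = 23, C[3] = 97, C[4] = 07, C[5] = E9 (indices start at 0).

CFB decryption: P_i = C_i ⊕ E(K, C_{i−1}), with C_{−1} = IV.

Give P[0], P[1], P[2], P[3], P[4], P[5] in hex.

P[0] = C3, P[1] = 82, P[2] = 66, P[3] = 7E, P[4] = 5A, P[5] = 24

P[0]: E(K, 2E) = F4; 37 ⊕ F4 = C3.
P[1]: E(K, 37) = FD; 7F ⊕ FD = 82.
P[2]: E(K, 7F) = 45; 23 ⊕ 45 = 66.
P[3]: E(K, 23) = E9; 97 ⊕ E9 = 7E.
P[4]: E(K, 97) = 5D; 07 ⊕ 5D = 5A.
P[5]: E(K, 07) = CD; E9 ⊕ CD = 24.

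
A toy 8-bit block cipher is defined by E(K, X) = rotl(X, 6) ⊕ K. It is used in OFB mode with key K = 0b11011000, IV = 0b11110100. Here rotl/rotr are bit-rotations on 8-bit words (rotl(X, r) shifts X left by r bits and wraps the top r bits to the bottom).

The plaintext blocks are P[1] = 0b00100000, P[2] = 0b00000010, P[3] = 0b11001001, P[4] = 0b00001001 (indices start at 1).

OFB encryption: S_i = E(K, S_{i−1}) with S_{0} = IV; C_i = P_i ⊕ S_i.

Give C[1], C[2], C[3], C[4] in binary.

C[1]: S = E(K, 0b11110100) = 0b11100101; 0b00100000 ⊕ 0b11100101 = 0b11000101.
C[2]: S = E(K, 0b11100101) = 0b10100001; 0b00000010 ⊕ 0b10100001 = 0b10100011.
C[3]: S = E(K, 0b10100001) = 0b10110000; 0b11001001 ⊕ 0b10110000 = 0b01111001.
C[4]: S = E(K, 0b10110000) = 0b11110100; 0b00001001 ⊕ 0b11110100 = 0b11111101.

C[1] = 0b11000101, C[2] = 0b10100011, C[3] = 0b01111001, C[4] = 0b11111101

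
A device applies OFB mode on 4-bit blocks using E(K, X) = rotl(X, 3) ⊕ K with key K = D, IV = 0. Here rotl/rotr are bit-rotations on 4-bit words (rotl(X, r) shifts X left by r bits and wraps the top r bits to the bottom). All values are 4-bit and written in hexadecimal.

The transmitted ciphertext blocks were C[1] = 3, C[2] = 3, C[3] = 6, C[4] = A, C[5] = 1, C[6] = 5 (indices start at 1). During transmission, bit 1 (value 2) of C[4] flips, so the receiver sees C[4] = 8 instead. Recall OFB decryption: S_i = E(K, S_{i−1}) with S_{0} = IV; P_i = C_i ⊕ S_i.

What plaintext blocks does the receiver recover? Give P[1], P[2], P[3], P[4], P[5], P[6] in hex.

Only C[4] changed, to 8. In OFB, a change in C_i flips the same bit in P_i only; the keystream is unaffected. Decrypting the received ciphertext:
P[1]: S = E(K, 0) = D; 3 ⊕ D = E.
P[2]: S = E(K, D) = 3; 3 ⊕ 3 = 0.
P[3]: S = E(K, 3) = 4; 6 ⊕ 4 = 2.
P[4]: S = E(K, 4) = F; 8 ⊕ F = 7.
P[5]: S = E(K, F) = 2; 1 ⊕ 2 = 3.
P[6]: S = E(K, 2) = C; 5 ⊕ C = 9.
Blocks that differ from the original plaintext: P[4].

P[1] = E, P[2] = 0, P[3] = 2, P[4] = 7, P[5] = 3, P[6] = 9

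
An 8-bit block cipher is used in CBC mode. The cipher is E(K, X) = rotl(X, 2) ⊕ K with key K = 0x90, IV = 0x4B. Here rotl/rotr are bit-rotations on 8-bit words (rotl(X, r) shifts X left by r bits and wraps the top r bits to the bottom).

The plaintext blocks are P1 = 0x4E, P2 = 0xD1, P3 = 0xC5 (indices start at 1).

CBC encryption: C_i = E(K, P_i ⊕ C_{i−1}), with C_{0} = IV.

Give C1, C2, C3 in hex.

C1: P1 ⊕ 0x4B = 0x05; E(K, 0x05) = 0x84.
C2: P2 ⊕ 0x84 = 0x55; E(K, 0x55) = 0xC5.
C3: P3 ⊕ 0xC5 = 0x00; E(K, 0x00) = 0x90.

C1 = 0x84, C2 = 0xC5, C3 = 0x90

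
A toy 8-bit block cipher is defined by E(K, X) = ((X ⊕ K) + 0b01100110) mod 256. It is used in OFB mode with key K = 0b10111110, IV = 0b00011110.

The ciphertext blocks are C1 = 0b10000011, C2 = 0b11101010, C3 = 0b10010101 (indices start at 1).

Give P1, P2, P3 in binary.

P1 = 0b10000101, P2 = 0b11110100, P3 = 0b10010011

OFB decryption: S_i = E(K, S_{i−1}) with S_{0} = IV; P_i = C_i ⊕ S_i.
P1: S = E(K, 0b00011110) = 0b00000110; 0b10000011 ⊕ 0b00000110 = 0b10000101.
P2: S = E(K, 0b00000110) = 0b00011110; 0b11101010 ⊕ 0b00011110 = 0b11110100.
P3: S = E(K, 0b00011110) = 0b00000110; 0b10010101 ⊕ 0b00000110 = 0b10010011.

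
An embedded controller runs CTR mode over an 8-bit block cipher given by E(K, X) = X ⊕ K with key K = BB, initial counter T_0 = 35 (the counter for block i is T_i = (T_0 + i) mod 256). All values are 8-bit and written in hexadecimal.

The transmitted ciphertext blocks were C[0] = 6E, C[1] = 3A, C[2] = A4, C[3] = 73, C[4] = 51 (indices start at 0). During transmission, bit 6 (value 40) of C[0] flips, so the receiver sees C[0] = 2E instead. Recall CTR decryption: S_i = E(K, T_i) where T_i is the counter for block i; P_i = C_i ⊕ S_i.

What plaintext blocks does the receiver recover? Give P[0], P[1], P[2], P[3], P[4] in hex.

P[0] = A0, P[1] = B7, P[2] = 28, P[3] = F0, P[4] = D3

Only C[0] changed, to 2E. In CTR, a change in C_i flips the same bit in P_i only; the keystream is unaffected. Decrypting the received ciphertext:
P[0]: T = 35, S = E(K, T) = 8E; 2E ⊕ 8E = A0.
P[1]: T = 36, S = E(K, T) = 8D; 3A ⊕ 8D = B7.
P[2]: T = 37, S = E(K, T) = 8C; A4 ⊕ 8C = 28.
P[3]: T = 38, S = E(K, T) = 83; 73 ⊕ 83 = F0.
P[4]: T = 39, S = E(K, T) = 82; 51 ⊕ 82 = D3.
Blocks that differ from the original plaintext: P[0].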